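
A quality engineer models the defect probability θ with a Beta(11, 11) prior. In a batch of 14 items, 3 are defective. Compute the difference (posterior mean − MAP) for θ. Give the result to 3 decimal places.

0.007

Posterior: Beta(11+3, 11+11) = Beta(14, 22).
Mode = (14−1)/(14+22−2) = 13/34 = 0.382.
Mean = 14/(14+22) = 14/36 = 0.389.
Difference = 0.389 − 0.382 = 0.007.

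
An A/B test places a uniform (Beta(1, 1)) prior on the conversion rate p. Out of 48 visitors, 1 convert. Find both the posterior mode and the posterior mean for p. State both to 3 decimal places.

Posterior: Beta(1+1, 1+47) = Beta(2, 48).
Mode = (2−1)/(2+48−2) = 1/48 = 0.021.
With a flat prior the MAP equals the MLE, 1/48.
Mean = 2/(2+48) = 2/50 = 0.040.
The posterior is right-skewed, so the mean exceeds the mode.

MAP = 0.021; posterior mean = 0.040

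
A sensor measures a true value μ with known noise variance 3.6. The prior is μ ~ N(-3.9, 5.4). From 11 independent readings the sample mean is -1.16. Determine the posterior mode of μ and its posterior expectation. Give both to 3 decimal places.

Posterior for μ is Normal. Precision-weighted mean: (1/5.4·-3.9 + 11/3.6·-1.16) / (1/5.4 + 11/3.6) = -1.317.
A Normal posterior is symmetric, so mode = mean.

MAP = -1.317, posterior mean = -1.317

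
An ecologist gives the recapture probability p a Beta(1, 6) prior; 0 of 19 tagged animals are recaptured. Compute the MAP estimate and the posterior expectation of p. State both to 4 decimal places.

Posterior: Beta(1+0, 6+19) = Beta(1, 25).
Since α = 1 ≤ 1 and β > 1, the Beta density is monotone decreasing on [0,1]; the mode is at 0.
Mean = 1/(1+25) = 0.0385.
Right-skewed posterior ⇒ mode < mean.

p_MAP = 0.0000, E[p|data] = 0.0385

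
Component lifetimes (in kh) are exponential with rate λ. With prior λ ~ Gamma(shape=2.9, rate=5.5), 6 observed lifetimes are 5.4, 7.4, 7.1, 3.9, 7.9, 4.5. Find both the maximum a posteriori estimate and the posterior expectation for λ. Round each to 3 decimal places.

Σ times = 36.2. Posterior: Gamma(shape = 2.9+6 = 8.9, rate = 5.5+36.2 = 41.7).
Mode = (α−1)/β = 7.9/41.7 = 0.189.
Mean = α/β = 8.9/41.7 = 0.213.

MAP = 0.189, posterior mean = 0.213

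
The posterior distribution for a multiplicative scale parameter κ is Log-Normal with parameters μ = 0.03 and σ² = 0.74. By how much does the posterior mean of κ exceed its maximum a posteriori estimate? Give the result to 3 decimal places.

Mode = exp(μ − σ²) = exp(-0.71) = 0.492.
Mean = exp(μ + σ²/2) = exp(0.400) = 1.492.
Difference = 1.492 − 0.492 = 1.000.
Mean > mode: the posterior has a right tail.

1.000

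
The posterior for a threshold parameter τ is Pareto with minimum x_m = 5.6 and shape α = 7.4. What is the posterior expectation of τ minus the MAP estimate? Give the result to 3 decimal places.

The Pareto density is strictly decreasing on [x_m, ∞), so the mode is x_m = 5.600.
Mean = α·x_m/(α−1) = 7.4·5.6/6.4 = 6.475.
Difference = 6.475 − 5.600 = 0.875.
The posterior is right-skewed, so the mean exceeds the mode.

0.875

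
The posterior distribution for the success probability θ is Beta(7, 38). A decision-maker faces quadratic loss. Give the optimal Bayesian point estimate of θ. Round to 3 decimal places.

0.156

Mode = (7−1)/(7+38−2) = 6/43 = 0.140.
Mean = 7/(7+38) = 7/45 = 0.156.
Quadratic loss ⇒ the optimal estimator is the posterior mean.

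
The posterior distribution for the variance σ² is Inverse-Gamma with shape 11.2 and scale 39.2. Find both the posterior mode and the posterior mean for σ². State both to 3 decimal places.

posterior mode = 3.213, posterior mean = 3.843

Mode = β/(α+1) = 39.2/12.2 = 3.213.
Mean = β/(α−1) = 39.2/10.2 = 3.843.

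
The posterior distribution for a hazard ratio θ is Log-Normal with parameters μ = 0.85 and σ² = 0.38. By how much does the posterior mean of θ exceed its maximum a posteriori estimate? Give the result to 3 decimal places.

1.229

Mode = exp(μ − σ²) = exp(0.47) = 1.600.
Mean = exp(μ + σ²/2) = exp(1.040) = 2.829.
Difference = 2.829 − 1.600 = 1.229.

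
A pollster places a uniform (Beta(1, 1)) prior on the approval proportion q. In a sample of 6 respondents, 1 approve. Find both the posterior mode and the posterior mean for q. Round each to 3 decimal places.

Posterior: Beta(1+1, 1+5) = Beta(2, 6).
Mode = (2−1)/(2+6−2) = 1/6 = 0.167.
With a flat prior the MAP equals the MLE, 1/6.
Mean = 2/(2+6) = 2/8 = 0.250.

q_MAP = 0.167, E[q|data] = 0.250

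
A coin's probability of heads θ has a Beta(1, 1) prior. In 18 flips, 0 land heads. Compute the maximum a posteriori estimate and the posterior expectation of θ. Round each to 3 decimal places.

θ_MAP = 0.000, E[θ|data] = 0.050

Posterior: Beta(1+0, 1+18) = Beta(1, 19).
Since α = 1 ≤ 1 and β > 1, the Beta density is monotone decreasing on [0,1]; the mode is at 0.
Mean = 1/(1+19) = 0.050.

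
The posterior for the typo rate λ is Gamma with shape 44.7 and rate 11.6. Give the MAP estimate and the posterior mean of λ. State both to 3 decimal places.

MAP estimate = 3.767, posterior mean = 3.853

Mode = (α−1)/β = 43.7/11.6 = 3.767.
Mean = α/β = 44.7/11.6 = 3.853.
Mean > mode: the posterior has a right tail.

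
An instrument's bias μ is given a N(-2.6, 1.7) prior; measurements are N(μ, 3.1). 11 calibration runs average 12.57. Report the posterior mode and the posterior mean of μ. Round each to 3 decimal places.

Posterior for μ is Normal. Precision-weighted mean: (1/1.7·-2.6 + 11/3.1·12.57) / (1/1.7 + 11/3.1) = 10.413.
A Normal posterior is symmetric, so mode = mean.

MAP: 10.413. Posterior mean: 10.413.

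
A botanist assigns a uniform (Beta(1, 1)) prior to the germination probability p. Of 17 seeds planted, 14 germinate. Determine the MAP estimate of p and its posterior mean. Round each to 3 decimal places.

MAP estimate = 0.824, posterior mean = 0.789

Posterior: Beta(1+14, 1+3) = Beta(15, 4).
Mode = (15−1)/(15+4−2) = 14/17 = 0.824.
Mean = 15/(15+4) = 15/19 = 0.789.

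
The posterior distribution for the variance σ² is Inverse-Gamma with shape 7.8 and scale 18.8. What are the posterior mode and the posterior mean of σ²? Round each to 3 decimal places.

Mode = β/(α+1) = 18.8/8.8 = 2.136.
Mean = β/(α−1) = 18.8/6.8 = 2.765.

MAP = 2.136, posterior mean = 2.765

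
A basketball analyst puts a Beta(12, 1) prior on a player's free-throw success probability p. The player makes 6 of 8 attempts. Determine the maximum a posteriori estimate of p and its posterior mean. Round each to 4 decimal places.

Posterior: Beta(12+6, 1+2) = Beta(18, 3).
Mode = (18−1)/(18+3−2) = 17/19 = 0.8947.
Mean = 18/(18+3) = 18/21 = 0.8571.

MAP = 0.8947; posterior mean = 0.8571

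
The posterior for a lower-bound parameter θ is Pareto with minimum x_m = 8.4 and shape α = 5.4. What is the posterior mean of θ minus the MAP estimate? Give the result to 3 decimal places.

1.909

The Pareto density is strictly decreasing on [x_m, ∞), so the mode is x_m = 8.400.
Mean = α·x_m/(α−1) = 5.4·8.4/4.4 = 10.309.
Difference = 10.309 − 8.400 = 1.909.
The mean is pulled above the mode by the posterior's right skew.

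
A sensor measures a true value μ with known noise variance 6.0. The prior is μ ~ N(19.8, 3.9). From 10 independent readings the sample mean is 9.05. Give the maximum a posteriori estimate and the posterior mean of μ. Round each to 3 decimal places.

Posterior for μ is Normal. Precision-weighted mean: (1/3.9·19.8 + 10/6.0·9.05) / (1/3.9 + 10/6.0) = 10.483.
A Normal posterior is symmetric, so mode = mean.

MAP = 10.483, posterior mean = 10.483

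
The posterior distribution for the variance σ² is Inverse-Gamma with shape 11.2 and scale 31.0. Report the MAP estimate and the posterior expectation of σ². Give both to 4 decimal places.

σ²_MAP = 2.5410, E[σ²|data] = 3.0392

Mode = β/(α+1) = 31.0/12.2 = 2.5410.
Mean = β/(α−1) = 31.0/10.2 = 3.0392.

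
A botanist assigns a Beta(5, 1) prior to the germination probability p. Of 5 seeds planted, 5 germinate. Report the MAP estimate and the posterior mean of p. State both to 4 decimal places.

Posterior: Beta(5+5, 1+0) = Beta(10, 1).
Since β = 1 ≤ 1 and α > 1, the Beta density is monotone increasing on [0,1]; the mode is at 1.
Mean = 10/(10+1) = 0.9091.
Mode > mean: the posterior has a left tail.

MAP: 1.0000. Posterior mean: 0.9091.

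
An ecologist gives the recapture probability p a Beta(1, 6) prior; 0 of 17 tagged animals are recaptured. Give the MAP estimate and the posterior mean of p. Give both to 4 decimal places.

MAP = 0.0000, posterior mean = 0.0417

Posterior: Beta(1+0, 6+17) = Beta(1, 23).
Since α = 1 ≤ 1 and β > 1, the Beta density is monotone decreasing on [0,1]; the mode is at 0.
Mean = 1/(1+23) = 0.0417.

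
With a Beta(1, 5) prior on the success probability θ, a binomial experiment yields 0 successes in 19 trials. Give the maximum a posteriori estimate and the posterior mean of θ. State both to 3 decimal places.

Posterior: Beta(1+0, 5+19) = Beta(1, 24).
Since α = 1 ≤ 1 and β > 1, the Beta density is monotone decreasing on [0,1]; the mode is at 0.
Mean = 1/(1+24) = 0.040.
The posterior is right-skewed, so the mean exceeds the mode.

MAP = 0.000, posterior mean = 0.040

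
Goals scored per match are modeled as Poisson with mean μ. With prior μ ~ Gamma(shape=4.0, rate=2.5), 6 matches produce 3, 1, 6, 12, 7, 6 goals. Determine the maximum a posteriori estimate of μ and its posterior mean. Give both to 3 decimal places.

maximum a posteriori estimate = 4.471, posterior mean = 4.588

Σ counts = 35. Posterior: Gamma(shape = 4.0+35 = 39.0, rate = 2.5+6 = 8.5).
Mode = (α−1)/β = 38.0/8.5 = 4.471.
Mean = α/β = 39.0/8.5 = 4.588.
Mean > mode: the posterior has a right tail.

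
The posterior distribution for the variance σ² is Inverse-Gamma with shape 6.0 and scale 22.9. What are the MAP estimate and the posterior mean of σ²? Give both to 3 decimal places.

MAP: 3.271. Posterior mean: 4.580.

Mode = β/(α+1) = 22.9/7.0 = 3.271.
Mean = β/(α−1) = 22.9/5.0 = 4.580.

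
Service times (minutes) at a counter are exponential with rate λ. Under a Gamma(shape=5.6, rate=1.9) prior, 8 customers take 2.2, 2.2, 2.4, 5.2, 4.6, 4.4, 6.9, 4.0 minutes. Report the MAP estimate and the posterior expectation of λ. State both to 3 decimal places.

MAP = 0.373, posterior mean = 0.402

Σ times = 31.9. Posterior: Gamma(shape = 5.6+8 = 13.6, rate = 1.9+31.9 = 33.8).
Mode = (α−1)/β = 12.6/33.8 = 0.373.
Mean = α/β = 13.6/33.8 = 0.402.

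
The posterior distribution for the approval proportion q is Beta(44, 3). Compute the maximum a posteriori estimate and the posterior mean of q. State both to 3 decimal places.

Mode = (44−1)/(44+3−2) = 43/45 = 0.956.
Mean = 44/(44+3) = 44/47 = 0.936.
Mode > mean: the posterior has a left tail.

q_MAP = 0.956, E[q|data] = 0.936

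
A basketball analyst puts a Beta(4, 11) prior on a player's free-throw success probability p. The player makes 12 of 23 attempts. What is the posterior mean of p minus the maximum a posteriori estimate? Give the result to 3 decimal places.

0.004

Posterior: Beta(4+12, 11+11) = Beta(16, 22).
Mode = (16−1)/(16+22−2) = 15/36 = 0.417.
Mean = 16/(16+22) = 16/38 = 0.421.
Difference = 0.421 − 0.417 = 0.004.
The posterior is right-skewed, so the mean exceeds the mode.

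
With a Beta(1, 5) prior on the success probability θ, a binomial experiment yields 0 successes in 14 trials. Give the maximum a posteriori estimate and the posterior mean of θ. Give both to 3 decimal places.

MAP = 0.000; posterior mean = 0.050

Posterior: Beta(1+0, 5+14) = Beta(1, 19).
Since α = 1 ≤ 1 and β > 1, the Beta density is monotone decreasing on [0,1]; the mode is at 0.
Mean = 1/(1+19) = 0.050.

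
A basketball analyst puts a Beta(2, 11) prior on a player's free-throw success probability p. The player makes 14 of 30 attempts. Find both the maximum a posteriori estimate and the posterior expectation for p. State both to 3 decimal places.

Posterior: Beta(2+14, 11+16) = Beta(16, 27).
Mode = (16−1)/(16+27−2) = 15/41 = 0.366.
Mean = 16/(16+27) = 16/43 = 0.372.

p_MAP = 0.366, E[p|data] = 0.372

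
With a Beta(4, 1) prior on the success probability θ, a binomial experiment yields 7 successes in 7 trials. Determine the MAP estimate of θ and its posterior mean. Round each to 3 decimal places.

Posterior: Beta(4+7, 1+0) = Beta(11, 1).
Since β = 1 ≤ 1 and α > 1, the Beta density is monotone increasing on [0,1]; the mode is at 1.
Mean = 11/(11+1) = 0.917.
The posterior is left-skewed, so the mode exceeds the mean.

θ_MAP = 1.000, E[θ|data] = 0.917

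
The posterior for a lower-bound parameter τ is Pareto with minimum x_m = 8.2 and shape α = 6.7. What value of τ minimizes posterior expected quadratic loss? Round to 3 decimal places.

The Pareto density is strictly decreasing on [x_m, ∞), so the mode is x_m = 8.200.
Mean = α·x_m/(α−1) = 6.7·8.2/5.7 = 9.639.
Quadratic loss ⇒ the optimal estimator is the posterior mean.

9.639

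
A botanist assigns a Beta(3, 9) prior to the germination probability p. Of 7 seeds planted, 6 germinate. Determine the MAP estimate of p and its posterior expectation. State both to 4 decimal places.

MAP estimate = 0.4706, posterior expectation = 0.4737

Posterior: Beta(3+6, 9+1) = Beta(9, 10).
Mode = (9−1)/(9+10−2) = 8/17 = 0.4706.
Mean = 9/(9+10) = 9/19 = 0.4737.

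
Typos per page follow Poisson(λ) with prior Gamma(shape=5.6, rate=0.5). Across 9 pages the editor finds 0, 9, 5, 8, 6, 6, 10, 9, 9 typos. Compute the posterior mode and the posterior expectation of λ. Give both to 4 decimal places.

Σ counts = 62. Posterior: Gamma(shape = 5.6+62 = 67.6, rate = 0.5+9 = 9.5).
Mode = (α−1)/β = 66.6/9.5 = 7.0105.
Mean = α/β = 67.6/9.5 = 7.1158.

posterior mode = 7.0105, posterior expectation = 7.1158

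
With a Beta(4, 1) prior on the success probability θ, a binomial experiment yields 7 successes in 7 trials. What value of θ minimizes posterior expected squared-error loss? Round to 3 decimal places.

0.917

Posterior: Beta(4+7, 1+0) = Beta(11, 1).
Since β = 1 ≤ 1 and α > 1, the Beta density is monotone increasing on [0,1]; the mode is at 1.
Mean = 11/(11+1) = 0.917.
Squared-error loss ⇒ the optimal estimator is the posterior mean.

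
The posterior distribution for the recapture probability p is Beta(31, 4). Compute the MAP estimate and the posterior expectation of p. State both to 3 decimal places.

Mode = (31−1)/(31+4−2) = 30/33 = 0.909.
Mean = 31/(31+4) = 31/35 = 0.886.

MAP = 0.909; posterior mean = 0.886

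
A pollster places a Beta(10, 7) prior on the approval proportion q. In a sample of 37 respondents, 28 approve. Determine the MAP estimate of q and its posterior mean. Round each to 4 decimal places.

q_MAP = 0.7115, E[q|data] = 0.7037

Posterior: Beta(10+28, 7+9) = Beta(38, 16).
Mode = (38−1)/(38+16−2) = 37/52 = 0.7115.
Mean = 38/(38+16) = 38/54 = 0.7037.
Mode > mean: the posterior has a left tail.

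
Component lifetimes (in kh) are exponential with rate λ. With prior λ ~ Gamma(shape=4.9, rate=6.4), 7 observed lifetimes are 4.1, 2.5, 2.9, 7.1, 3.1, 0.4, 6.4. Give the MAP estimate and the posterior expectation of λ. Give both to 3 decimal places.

MAP = 0.331; posterior mean = 0.362

Σ times = 26.5. Posterior: Gamma(shape = 4.9+7 = 11.9, rate = 6.4+26.5 = 32.9).
Mode = (α−1)/β = 10.9/32.9 = 0.331.
Mean = α/β = 11.9/32.9 = 0.362.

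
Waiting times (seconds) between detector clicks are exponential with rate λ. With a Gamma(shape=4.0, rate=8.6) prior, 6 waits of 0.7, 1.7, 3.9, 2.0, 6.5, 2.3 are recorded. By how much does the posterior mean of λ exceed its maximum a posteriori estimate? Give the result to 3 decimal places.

Σ times = 17.1. Posterior: Gamma(shape = 4.0+6 = 10.0, rate = 8.6+17.1 = 25.7).
Mode = (α−1)/β = 9.0/25.7 = 0.350.
Mean = α/β = 10.0/25.7 = 0.389.
Difference = 0.389 − 0.350 = 0.039.
The posterior is right-skewed, so the mean exceeds the mode.

0.039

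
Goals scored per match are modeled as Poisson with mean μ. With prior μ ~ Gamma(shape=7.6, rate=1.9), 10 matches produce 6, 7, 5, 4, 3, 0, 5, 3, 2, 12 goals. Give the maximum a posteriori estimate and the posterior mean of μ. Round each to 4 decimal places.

Σ counts = 47. Posterior: Gamma(shape = 7.6+47 = 54.6, rate = 1.9+10 = 11.9).
Mode = (α−1)/β = 53.6/11.9 = 4.5042.
Mean = α/β = 54.6/11.9 = 4.5882.
Right-skewed posterior ⇒ mode < mean.

MAP: 4.5042. Posterior mean: 4.5882.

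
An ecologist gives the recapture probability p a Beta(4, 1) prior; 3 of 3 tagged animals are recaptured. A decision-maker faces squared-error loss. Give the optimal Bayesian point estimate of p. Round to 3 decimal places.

Posterior: Beta(4+3, 1+0) = Beta(7, 1).
Since β = 1 ≤ 1 and α > 1, the Beta density is monotone increasing on [0,1]; the mode is at 1.
Mean = 7/(7+1) = 0.875.
Squared-error loss ⇒ the optimal estimator is the posterior mean.

0.875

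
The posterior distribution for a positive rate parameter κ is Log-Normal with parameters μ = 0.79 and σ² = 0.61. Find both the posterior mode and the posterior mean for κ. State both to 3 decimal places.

MAP = 1.197, posterior mean = 2.989

Mode = exp(μ − σ²) = exp(0.18) = 1.197.
Mean = exp(μ + σ²/2) = exp(1.095) = 2.989.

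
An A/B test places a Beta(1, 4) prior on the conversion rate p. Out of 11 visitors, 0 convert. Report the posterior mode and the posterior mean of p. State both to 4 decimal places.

Posterior: Beta(1+0, 4+11) = Beta(1, 15).
Since α = 1 ≤ 1 and β > 1, the Beta density is monotone decreasing on [0,1]; the mode is at 0.
Mean = 1/(1+15) = 0.0625.

posterior mode = 0.0000, posterior mean = 0.0625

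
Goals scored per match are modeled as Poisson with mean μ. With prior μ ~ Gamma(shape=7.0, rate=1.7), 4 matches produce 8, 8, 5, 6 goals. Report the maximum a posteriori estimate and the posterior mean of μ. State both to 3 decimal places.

Σ counts = 27. Posterior: Gamma(shape = 7.0+27 = 34.0, rate = 1.7+4 = 5.7).
Mode = (α−1)/β = 33.0/5.7 = 5.789.
Mean = α/β = 34.0/5.7 = 5.965.

μ_MAP = 5.789, E[μ|data] = 5.965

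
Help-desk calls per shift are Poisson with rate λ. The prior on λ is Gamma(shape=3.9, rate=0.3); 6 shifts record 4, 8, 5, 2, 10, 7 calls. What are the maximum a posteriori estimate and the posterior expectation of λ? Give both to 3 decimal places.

Σ counts = 36. Posterior: Gamma(shape = 3.9+36 = 39.9, rate = 0.3+6 = 6.3).
Mode = (α−1)/β = 38.9/6.3 = 6.175.
Mean = α/β = 39.9/6.3 = 6.333.

MAP = 6.175; posterior mean = 6.333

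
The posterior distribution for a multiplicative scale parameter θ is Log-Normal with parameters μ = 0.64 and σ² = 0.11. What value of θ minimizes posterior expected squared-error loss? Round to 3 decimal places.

Mode = exp(μ − σ²) = exp(0.53) = 1.699.
Mean = exp(μ + σ²/2) = exp(0.695) = 2.004.
Squared-error loss ⇒ the optimal estimator is the posterior mean.

2.004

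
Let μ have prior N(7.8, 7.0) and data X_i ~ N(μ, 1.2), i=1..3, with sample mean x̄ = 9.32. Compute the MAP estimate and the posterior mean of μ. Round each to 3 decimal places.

Posterior for μ is Normal. Precision-weighted mean: (1/7.0·7.8 + 3/1.2·9.32) / (1/7.0 + 3/1.2) = 9.238.
A Normal posterior is symmetric, so mode = mean.

MAP: 9.238. Posterior mean: 9.238.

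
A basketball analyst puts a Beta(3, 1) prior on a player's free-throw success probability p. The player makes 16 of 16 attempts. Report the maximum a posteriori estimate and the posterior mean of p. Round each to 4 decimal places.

Posterior: Beta(3+16, 1+0) = Beta(19, 1).
Since β = 1 ≤ 1 and α > 1, the Beta density is monotone increasing on [0,1]; the mode is at 1.
Mean = 19/(19+1) = 0.9500.
Left-skewed posterior ⇒ mean < mode.

MAP = 1.0000, posterior mean = 0.9500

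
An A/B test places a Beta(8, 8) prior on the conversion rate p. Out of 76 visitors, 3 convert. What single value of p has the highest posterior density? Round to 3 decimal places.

0.111

Posterior: Beta(8+3, 8+73) = Beta(11, 81).
Mode = (11−1)/(11+81−2) = 10/90 = 0.111.
Mean = 11/(11+81) = 11/92 = 0.120.
This is the posterior mode — the MAP estimate.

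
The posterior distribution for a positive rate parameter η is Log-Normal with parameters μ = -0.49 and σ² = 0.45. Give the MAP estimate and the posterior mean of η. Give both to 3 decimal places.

MAP estimate = 0.391, posterior mean = 0.767

Mode = exp(μ − σ²) = exp(-0.94) = 0.391.
Mean = exp(μ + σ²/2) = exp(-0.265) = 0.767.
The posterior is right-skewed, so the mean exceeds the mode.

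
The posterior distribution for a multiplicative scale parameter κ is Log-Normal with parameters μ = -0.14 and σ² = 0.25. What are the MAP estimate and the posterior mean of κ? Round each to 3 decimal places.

Mode = exp(μ − σ²) = exp(-0.39) = 0.677.
Mean = exp(μ + σ²/2) = exp(-0.015) = 0.985.

MAP estimate = 0.677, posterior mean = 0.985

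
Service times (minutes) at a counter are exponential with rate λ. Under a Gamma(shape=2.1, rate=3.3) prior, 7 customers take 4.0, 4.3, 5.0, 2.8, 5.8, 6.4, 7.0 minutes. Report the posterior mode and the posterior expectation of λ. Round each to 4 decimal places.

Σ times = 35.3. Posterior: Gamma(shape = 2.1+7 = 9.1, rate = 3.3+35.3 = 38.6).
Mode = (α−1)/β = 8.1/38.6 = 0.2098.
Mean = α/β = 9.1/38.6 = 0.2358.

MAP = 0.2098; posterior mean = 0.2358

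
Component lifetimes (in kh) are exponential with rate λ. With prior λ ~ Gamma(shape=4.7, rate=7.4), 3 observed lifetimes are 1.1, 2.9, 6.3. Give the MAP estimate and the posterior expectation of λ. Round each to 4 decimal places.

Σ times = 10.3. Posterior: Gamma(shape = 4.7+3 = 7.7, rate = 7.4+10.3 = 17.7).
Mode = (α−1)/β = 6.7/17.7 = 0.3785.
Mean = α/β = 7.7/17.7 = 0.4350.

MAP = 0.3785, posterior mean = 0.4350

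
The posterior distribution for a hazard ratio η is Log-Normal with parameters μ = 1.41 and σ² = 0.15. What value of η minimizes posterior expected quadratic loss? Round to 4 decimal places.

4.4150

Mode = exp(μ − σ²) = exp(1.26) = 3.5254.
Mean = exp(μ + σ²/2) = exp(1.485) = 4.4150.
Quadratic loss ⇒ the optimal estimator is the posterior mean.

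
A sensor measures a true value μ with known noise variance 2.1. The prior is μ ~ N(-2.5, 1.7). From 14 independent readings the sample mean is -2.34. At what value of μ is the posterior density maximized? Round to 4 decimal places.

Posterior for μ is Normal. Precision-weighted mean: (1/1.7·-2.5 + 14/2.1·-2.34) / (1/1.7 + 14/2.1) = -2.3530.
A Normal posterior is symmetric, so mode = mean.
This is the posterior mode — the MAP estimate.

-2.3530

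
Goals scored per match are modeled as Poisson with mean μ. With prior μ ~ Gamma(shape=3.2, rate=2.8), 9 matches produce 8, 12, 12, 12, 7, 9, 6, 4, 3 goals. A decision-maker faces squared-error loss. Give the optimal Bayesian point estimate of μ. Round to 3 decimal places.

Σ counts = 73. Posterior: Gamma(shape = 3.2+73 = 76.2, rate = 2.8+9 = 11.8).
Mode = (α−1)/β = 75.2/11.8 = 6.373.
Mean = α/β = 76.2/11.8 = 6.458.
Squared-error loss ⇒ the optimal estimator is the posterior mean.

6.458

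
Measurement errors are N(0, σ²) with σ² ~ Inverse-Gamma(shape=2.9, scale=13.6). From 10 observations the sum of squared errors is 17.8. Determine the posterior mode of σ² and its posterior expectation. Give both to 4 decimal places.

Posterior: Inverse-Gamma(shape = 2.9+10/2 = 7.9, scale = 13.6+17.8/2 = 22.5).
Mode = β/(α+1) = 22.5/8.9 = 2.5281.
Mean = β/(α−1) = 22.5/6.9 = 3.2609.
Mean > mode: the posterior has a right tail.

MAP: 2.5281. Posterior mean: 3.2609.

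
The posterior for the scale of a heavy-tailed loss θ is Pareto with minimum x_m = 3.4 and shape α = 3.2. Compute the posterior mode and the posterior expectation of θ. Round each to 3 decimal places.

MAP = 3.400, posterior mean = 4.945

The Pareto density is strictly decreasing on [x_m, ∞), so the mode is x_m = 3.400.
Mean = α·x_m/(α−1) = 3.2·3.4/2.2 = 4.945.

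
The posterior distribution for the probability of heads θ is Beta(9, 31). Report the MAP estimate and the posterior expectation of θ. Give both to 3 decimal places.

MAP = 0.211, posterior mean = 0.225

Mode = (9−1)/(9+31−2) = 8/38 = 0.211.
Mean = 9/(9+31) = 9/40 = 0.225.
The mean is pulled above the mode by the posterior's right skew.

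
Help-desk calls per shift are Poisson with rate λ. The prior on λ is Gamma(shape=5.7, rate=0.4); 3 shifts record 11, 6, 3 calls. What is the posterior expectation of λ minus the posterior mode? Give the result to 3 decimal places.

0.294

Σ counts = 20. Posterior: Gamma(shape = 5.7+20 = 25.7, rate = 0.4+3 = 3.4).
Mode = (α−1)/β = 24.7/3.4 = 7.265.
Mean = α/β = 25.7/3.4 = 7.559.
Difference = 7.559 − 7.265 = 0.294.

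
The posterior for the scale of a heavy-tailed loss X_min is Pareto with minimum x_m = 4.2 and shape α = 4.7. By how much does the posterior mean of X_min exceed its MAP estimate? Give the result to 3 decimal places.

The Pareto density is strictly decreasing on [x_m, ∞), so the mode is x_m = 4.200.
Mean = α·x_m/(α−1) = 4.7·4.2/3.7 = 5.335.
Difference = 5.335 − 4.200 = 1.135.
Mean > mode: the posterior has a right tail.

1.135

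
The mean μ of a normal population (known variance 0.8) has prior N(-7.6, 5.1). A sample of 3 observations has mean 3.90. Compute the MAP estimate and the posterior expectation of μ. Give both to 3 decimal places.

Posterior for μ is Normal. Precision-weighted mean: (1/5.1·-7.6 + 3/0.8·3.90) / (1/5.1 + 3/0.8) = 3.329.
A Normal posterior is symmetric, so mode = mean.

MAP = 3.329; posterior mean = 3.329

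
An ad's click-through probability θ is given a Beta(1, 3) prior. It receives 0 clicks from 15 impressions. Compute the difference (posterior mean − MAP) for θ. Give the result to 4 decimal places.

Posterior: Beta(1+0, 3+15) = Beta(1, 18).
Since α = 1 ≤ 1 and β > 1, the Beta density is monotone decreasing on [0,1]; the mode is at 0.
Mean = 1/(1+18) = 0.0526.
Difference = 0.0526 − 0.0000 = 0.0526.
The posterior is right-skewed, so the mean exceeds the mode.

0.0526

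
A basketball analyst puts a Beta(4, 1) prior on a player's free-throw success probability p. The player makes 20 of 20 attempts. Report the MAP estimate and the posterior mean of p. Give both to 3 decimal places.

MAP: 1.000. Posterior mean: 0.960.

Posterior: Beta(4+20, 1+0) = Beta(24, 1).
Since β = 1 ≤ 1 and α > 1, the Beta density is monotone increasing on [0,1]; the mode is at 1.
Mean = 24/(24+1) = 0.960.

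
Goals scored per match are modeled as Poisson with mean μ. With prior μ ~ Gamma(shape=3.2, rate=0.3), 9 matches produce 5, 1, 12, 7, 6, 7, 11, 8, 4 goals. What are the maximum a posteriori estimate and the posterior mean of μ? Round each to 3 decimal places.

Σ counts = 61. Posterior: Gamma(shape = 3.2+61 = 64.2, rate = 0.3+9 = 9.3).
Mode = (α−1)/β = 63.2/9.3 = 6.796.
Mean = α/β = 64.2/9.3 = 6.903.
Mean > mode: the posterior has a right tail.

maximum a posteriori estimate = 6.796, posterior mean = 6.903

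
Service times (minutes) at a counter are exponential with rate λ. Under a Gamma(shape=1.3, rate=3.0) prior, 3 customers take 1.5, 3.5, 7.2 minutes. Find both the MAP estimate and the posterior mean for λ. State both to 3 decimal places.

MAP = 0.217; posterior mean = 0.283

Σ times = 12.2. Posterior: Gamma(shape = 1.3+3 = 4.3, rate = 3.0+12.2 = 15.2).
Mode = (α−1)/β = 3.3/15.2 = 0.217.
Mean = α/β = 4.3/15.2 = 0.283.
Mean > mode: the posterior has a right tail.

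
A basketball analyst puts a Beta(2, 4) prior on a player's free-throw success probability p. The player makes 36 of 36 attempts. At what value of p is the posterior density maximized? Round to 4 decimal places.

0.9250

Posterior: Beta(2+36, 4+0) = Beta(38, 4).
Mode = (38−1)/(38+4−2) = 37/40 = 0.9250.
Mean = 38/(38+4) = 38/42 = 0.9048.
This is the posterior mode — the MAP estimate.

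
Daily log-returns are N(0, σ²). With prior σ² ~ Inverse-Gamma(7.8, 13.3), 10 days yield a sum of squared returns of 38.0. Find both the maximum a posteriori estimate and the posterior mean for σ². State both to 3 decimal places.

Posterior: Inverse-Gamma(shape = 7.8+10/2 = 12.8, scale = 13.3+38.0/2 = 32.3).
Mode = β/(α+1) = 32.3/13.8 = 2.341.
Mean = β/(α−1) = 32.3/11.8 = 2.737.

maximum a posteriori estimate = 2.341, posterior mean = 2.737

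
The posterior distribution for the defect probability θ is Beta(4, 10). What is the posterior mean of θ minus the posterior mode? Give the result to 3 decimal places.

Mode = (4−1)/(4+10−2) = 3/12 = 0.250.
Mean = 4/(4+10) = 4/14 = 0.286.
Difference = 0.286 − 0.250 = 0.036.
Right-skewed posterior ⇒ mode < mean.

0.036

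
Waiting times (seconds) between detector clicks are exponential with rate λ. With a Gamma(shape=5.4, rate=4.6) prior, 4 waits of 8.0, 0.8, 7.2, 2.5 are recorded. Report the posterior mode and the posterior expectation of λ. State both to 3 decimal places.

MAP = 0.364; posterior mean = 0.407

Σ times = 18.5. Posterior: Gamma(shape = 5.4+4 = 9.4, rate = 4.6+18.5 = 23.1).
Mode = (α−1)/β = 8.4/23.1 = 0.364.
Mean = α/β = 9.4/23.1 = 0.407.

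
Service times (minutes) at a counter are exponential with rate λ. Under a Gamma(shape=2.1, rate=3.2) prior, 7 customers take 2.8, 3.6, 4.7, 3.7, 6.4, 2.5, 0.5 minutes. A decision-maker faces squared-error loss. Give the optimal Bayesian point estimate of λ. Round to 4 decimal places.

Σ times = 24.2. Posterior: Gamma(shape = 2.1+7 = 9.1, rate = 3.2+24.2 = 27.4).
Mode = (α−1)/β = 8.1/27.4 = 0.2956.
Mean = α/β = 9.1/27.4 = 0.3321.
Squared-error loss ⇒ the optimal estimator is the posterior mean.

0.3321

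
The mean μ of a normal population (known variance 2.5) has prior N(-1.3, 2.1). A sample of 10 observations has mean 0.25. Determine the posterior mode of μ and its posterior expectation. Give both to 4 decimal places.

Posterior for μ is Normal. Precision-weighted mean: (1/2.1·-1.3 + 10/2.5·0.25) / (1/2.1 + 10/2.5) = 0.0851.
A Normal posterior is symmetric, so mode = mean.

MAP: 0.0851. Posterior mean: 0.0851.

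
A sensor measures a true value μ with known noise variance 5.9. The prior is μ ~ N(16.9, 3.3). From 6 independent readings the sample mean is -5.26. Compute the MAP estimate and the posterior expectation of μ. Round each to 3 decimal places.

MAP = -0.173; posterior mean = -0.173

Posterior for μ is Normal. Precision-weighted mean: (1/3.3·16.9 + 6/5.9·-5.26) / (1/3.3 + 6/5.9) = -0.173.
A Normal posterior is symmetric, so mode = mean.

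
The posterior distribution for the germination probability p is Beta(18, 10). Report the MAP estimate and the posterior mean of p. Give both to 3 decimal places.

MAP = 0.654; posterior mean = 0.643

Mode = (18−1)/(18+10−2) = 17/26 = 0.654.
Mean = 18/(18+10) = 18/28 = 0.643.
Mode > mean: the posterior has a left tail.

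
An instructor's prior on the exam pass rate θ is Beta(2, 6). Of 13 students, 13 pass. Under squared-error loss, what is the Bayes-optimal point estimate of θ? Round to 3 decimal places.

Posterior: Beta(2+13, 6+0) = Beta(15, 6).
Mode = (15−1)/(15+6−2) = 14/19 = 0.737.
Mean = 15/(15+6) = 15/21 = 0.714.
Squared-error loss ⇒ the optimal estimator is the posterior mean.

0.714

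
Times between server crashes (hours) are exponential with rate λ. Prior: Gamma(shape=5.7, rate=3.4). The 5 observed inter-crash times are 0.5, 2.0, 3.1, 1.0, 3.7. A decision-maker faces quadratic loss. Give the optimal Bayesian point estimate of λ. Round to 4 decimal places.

Σ times = 10.3. Posterior: Gamma(shape = 5.7+5 = 10.7, rate = 3.4+10.3 = 13.7).
Mode = (α−1)/β = 9.7/13.7 = 0.7080.
Mean = α/β = 10.7/13.7 = 0.7810.
Quadratic loss ⇒ the optimal estimator is the posterior mean.

0.7810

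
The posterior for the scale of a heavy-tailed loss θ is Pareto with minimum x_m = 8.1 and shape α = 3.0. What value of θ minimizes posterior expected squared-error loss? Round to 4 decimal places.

The Pareto density is strictly decreasing on [x_m, ∞), so the mode is x_m = 8.1000.
Mean = α·x_m/(α−1) = 3.0·8.1/2.0 = 12.1500.
Squared-error loss ⇒ the optimal estimator is the posterior mean.

12.1500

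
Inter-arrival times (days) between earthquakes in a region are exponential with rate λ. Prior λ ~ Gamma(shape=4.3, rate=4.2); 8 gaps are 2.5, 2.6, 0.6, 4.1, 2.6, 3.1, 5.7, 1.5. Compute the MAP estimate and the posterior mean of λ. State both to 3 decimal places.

λ_MAP = 0.420, E[λ|data] = 0.457

Σ times = 22.7. Posterior: Gamma(shape = 4.3+8 = 12.3, rate = 4.2+22.7 = 26.9).
Mode = (α−1)/β = 11.3/26.9 = 0.420.
Mean = α/β = 12.3/26.9 = 0.457.
The posterior is right-skewed, so the mean exceeds the mode.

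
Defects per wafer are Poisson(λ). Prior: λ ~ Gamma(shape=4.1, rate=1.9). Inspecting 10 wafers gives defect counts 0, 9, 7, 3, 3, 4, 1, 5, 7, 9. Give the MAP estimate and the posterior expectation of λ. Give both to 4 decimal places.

Σ counts = 48. Posterior: Gamma(shape = 4.1+48 = 52.1, rate = 1.9+10 = 11.9).
Mode = (α−1)/β = 51.1/11.9 = 4.2941.
Mean = α/β = 52.1/11.9 = 4.3782.
The posterior is right-skewed, so the mean exceeds the mode.

MAP = 4.2941; posterior mean = 4.3782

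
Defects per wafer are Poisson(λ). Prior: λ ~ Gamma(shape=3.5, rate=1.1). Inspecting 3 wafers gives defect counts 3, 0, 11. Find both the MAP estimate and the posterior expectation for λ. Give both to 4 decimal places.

Σ counts = 14. Posterior: Gamma(shape = 3.5+14 = 17.5, rate = 1.1+3 = 4.1).
Mode = (α−1)/β = 16.5/4.1 = 4.0244.
Mean = α/β = 17.5/4.1 = 4.2683.
The posterior is right-skewed, so the mean exceeds the mode.

MAP = 4.0244; posterior mean = 4.2683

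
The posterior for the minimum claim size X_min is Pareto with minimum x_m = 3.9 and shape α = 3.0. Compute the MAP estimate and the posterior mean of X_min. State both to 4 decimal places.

The Pareto density is strictly decreasing on [x_m, ∞), so the mode is x_m = 3.9000.
Mean = α·x_m/(α−1) = 3.0·3.9/2.0 = 5.8500.

MAP = 3.9000, posterior mean = 5.8500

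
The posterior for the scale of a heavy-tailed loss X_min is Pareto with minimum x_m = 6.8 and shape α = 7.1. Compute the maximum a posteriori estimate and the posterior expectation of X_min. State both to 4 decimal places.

The Pareto density is strictly decreasing on [x_m, ∞), so the mode is x_m = 6.8000.
Mean = α·x_m/(α−1) = 7.1·6.8/6.1 = 7.9148.
Mean > mode: the posterior has a right tail.

maximum a posteriori estimate = 6.8000, posterior expectation = 7.9148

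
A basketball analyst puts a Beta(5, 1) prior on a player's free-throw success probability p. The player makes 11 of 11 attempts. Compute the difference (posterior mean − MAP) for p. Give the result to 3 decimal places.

Posterior: Beta(5+11, 1+0) = Beta(16, 1).
Since β = 1 ≤ 1 and α > 1, the Beta density is monotone increasing on [0,1]; the mode is at 1.
Mean = 16/(16+1) = 0.941.
Difference = 0.941 − 1.000 = -0.059.
Left-skewed posterior ⇒ mean < mode.

-0.059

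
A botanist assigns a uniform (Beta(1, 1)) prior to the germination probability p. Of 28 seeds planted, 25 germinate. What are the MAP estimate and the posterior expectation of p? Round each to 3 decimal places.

MAP: 0.893. Posterior mean: 0.867.

Posterior: Beta(1+25, 1+3) = Beta(26, 4).
Mode = (26−1)/(26+4−2) = 25/28 = 0.893.
With a flat prior the MAP equals the MLE, 25/28.
Mean = 26/(26+4) = 26/30 = 0.867.
Mode > mean: the posterior has a left tail.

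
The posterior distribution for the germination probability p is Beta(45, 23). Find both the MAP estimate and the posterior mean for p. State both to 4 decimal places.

Mode = (45−1)/(45+23−2) = 44/66 = 0.6667.
Mean = 45/(45+23) = 45/68 = 0.6618.

MAP = 0.6667, posterior mean = 0.6618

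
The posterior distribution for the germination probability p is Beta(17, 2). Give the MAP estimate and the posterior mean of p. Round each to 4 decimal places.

Mode = (17−1)/(17+2−2) = 16/17 = 0.9412.
Mean = 17/(17+2) = 17/19 = 0.8947.

MAP = 0.9412; posterior mean = 0.8947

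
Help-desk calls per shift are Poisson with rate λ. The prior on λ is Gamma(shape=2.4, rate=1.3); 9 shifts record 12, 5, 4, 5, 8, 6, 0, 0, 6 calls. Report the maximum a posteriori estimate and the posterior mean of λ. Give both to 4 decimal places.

MAP = 4.6019; posterior mean = 4.6990

Σ counts = 46. Posterior: Gamma(shape = 2.4+46 = 48.4, rate = 1.3+9 = 10.3).
Mode = (α−1)/β = 47.4/10.3 = 4.6019.
Mean = α/β = 48.4/10.3 = 4.6990.
The mean is pulled above the mode by the posterior's right skew.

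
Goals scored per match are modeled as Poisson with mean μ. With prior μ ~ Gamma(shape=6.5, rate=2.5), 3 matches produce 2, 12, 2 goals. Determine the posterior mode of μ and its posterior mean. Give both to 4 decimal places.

Σ counts = 16. Posterior: Gamma(shape = 6.5+16 = 22.5, rate = 2.5+3 = 5.5).
Mode = (α−1)/β = 21.5/5.5 = 3.9091.
Mean = α/β = 22.5/5.5 = 4.0909.
Right-skewed posterior ⇒ mode < mean.

posterior mode = 3.9091, posterior mean = 4.0909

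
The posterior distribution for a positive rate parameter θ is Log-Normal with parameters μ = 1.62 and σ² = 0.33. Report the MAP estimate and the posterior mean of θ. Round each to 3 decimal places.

MAP = 3.633; posterior mean = 5.960

Mode = exp(μ − σ²) = exp(1.29) = 3.633.
Mean = exp(μ + σ²/2) = exp(1.785) = 5.960.
Mean > mode: the posterior has a right tail.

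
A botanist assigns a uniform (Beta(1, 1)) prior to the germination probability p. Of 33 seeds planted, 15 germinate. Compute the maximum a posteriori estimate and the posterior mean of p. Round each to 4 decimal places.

p_MAP = 0.4545, E[p|data] = 0.4571

Posterior: Beta(1+15, 1+18) = Beta(16, 19).
Mode = (16−1)/(16+19−2) = 15/33 = 0.4545.
With a flat prior the MAP equals the MLE, 15/33.
Mean = 16/(16+19) = 16/35 = 0.4571.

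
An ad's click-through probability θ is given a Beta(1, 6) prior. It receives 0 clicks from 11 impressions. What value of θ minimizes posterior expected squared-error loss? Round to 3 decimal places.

0.056

Posterior: Beta(1+0, 6+11) = Beta(1, 17).
Since α = 1 ≤ 1 and β > 1, the Beta density is monotone decreasing on [0,1]; the mode is at 0.
Mean = 1/(1+17) = 0.056.
Squared-error loss ⇒ the optimal estimator is the posterior mean.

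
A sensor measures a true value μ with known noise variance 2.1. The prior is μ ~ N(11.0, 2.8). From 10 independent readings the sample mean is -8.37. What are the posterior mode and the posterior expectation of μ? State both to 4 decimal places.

MAP = -7.0186, posterior mean = -7.0186

Posterior for μ is Normal. Precision-weighted mean: (1/2.8·11.0 + 10/2.1·-8.37) / (1/2.8 + 10/2.1) = -7.0186.
A Normal posterior is symmetric, so mode = mean.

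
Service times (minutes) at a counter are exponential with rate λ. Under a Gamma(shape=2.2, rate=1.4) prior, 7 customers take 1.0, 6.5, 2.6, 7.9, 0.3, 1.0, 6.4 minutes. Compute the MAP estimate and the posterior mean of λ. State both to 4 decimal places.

Σ times = 25.7. Posterior: Gamma(shape = 2.2+7 = 9.2, rate = 1.4+25.7 = 27.1).
Mode = (α−1)/β = 8.2/27.1 = 0.3026.
Mean = α/β = 9.2/27.1 = 0.3395.
The mean is pulled above the mode by the posterior's right skew.

MAP estimate = 0.3026, posterior mean = 0.3395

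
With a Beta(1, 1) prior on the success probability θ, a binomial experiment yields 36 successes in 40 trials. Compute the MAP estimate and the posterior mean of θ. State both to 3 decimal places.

MAP: 0.900. Posterior mean: 0.881.

Posterior: Beta(1+36, 1+4) = Beta(37, 5).
Mode = (37−1)/(37+5−2) = 36/40 = 0.900.
With a flat prior the MAP equals the MLE, 36/40.
Mean = 37/(37+5) = 37/42 = 0.881.
Left-skewed posterior ⇒ mean < mode.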